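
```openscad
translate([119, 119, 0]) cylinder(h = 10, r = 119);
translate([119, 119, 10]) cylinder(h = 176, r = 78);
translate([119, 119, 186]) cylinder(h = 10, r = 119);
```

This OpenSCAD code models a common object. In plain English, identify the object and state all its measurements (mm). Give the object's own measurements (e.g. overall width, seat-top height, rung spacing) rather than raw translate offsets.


A spool: two coaxial disc flanges of radius 119 mm and thickness 10 mm, joined by a core cylinder of radius 78 mm and height 176 mm. The lower flange rests on z = 0 and the three cylinders share a vertical axis.


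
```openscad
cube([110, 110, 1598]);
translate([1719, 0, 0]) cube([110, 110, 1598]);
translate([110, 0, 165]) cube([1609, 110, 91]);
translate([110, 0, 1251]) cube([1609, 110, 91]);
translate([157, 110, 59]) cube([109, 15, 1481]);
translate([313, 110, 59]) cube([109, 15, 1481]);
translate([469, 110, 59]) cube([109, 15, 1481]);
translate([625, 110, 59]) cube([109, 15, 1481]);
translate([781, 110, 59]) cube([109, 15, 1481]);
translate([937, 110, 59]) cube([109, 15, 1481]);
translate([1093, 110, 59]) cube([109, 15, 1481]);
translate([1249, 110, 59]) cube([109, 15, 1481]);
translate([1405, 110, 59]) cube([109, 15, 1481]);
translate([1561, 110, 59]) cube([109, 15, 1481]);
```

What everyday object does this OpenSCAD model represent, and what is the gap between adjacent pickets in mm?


A fence section. The picket gap is 47 mm.

Two posts, two rails, 10 pickets — a fence section. Span 1609 mm holds 10 pickets of 109 mm with 11 equal gaps: ⌊(1609 − 10·109) / 11⌋ = 47 mm.


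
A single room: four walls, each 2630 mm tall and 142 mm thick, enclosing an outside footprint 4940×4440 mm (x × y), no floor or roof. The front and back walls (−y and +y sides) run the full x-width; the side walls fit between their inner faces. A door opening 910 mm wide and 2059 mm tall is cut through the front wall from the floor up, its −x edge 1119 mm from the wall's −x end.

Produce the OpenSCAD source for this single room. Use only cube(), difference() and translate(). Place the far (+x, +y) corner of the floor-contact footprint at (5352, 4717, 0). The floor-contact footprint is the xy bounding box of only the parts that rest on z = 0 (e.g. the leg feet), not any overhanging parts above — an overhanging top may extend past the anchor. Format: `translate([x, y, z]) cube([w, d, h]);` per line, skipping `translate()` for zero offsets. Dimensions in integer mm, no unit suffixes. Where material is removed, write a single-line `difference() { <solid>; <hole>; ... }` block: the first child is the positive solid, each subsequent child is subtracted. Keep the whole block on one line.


difference() { translate([412, 277, 0]) cube([4940, 142, 2630]); translate([1531, 277, 0]) cube([910, 142, 2059]); }
translate([412, 4575, 0]) cube([4940, 142, 2630]);
translate([412, 419, 0]) cube([142, 4156, 2630]);
translate([5210, 419, 0]) cube([142, 4156, 2630]);


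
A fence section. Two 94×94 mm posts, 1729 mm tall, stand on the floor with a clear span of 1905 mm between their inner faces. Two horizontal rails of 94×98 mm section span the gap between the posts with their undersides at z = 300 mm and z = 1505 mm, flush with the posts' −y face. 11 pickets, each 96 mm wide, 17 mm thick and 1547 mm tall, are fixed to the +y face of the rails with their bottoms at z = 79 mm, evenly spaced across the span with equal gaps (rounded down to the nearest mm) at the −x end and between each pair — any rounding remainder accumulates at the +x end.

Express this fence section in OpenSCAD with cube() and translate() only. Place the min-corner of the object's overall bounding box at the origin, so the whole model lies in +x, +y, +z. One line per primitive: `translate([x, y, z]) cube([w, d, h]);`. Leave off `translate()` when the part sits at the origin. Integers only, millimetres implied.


cube([94, 94, 1729]);
translate([1999, 0, 0]) cube([94, 94, 1729]);
translate([94, 0, 300]) cube([1905, 94, 98]);
translate([94, 0, 1505]) cube([1905, 94, 98]);
translate([164, 94, 79]) cube([96, 17, 1547]);
translate([330, 94, 79]) cube([96, 17, 1547]);
translate([496, 94, 79]) cube([96, 17, 1547]);
translate([662, 94, 79]) cube([96, 17, 1547]);
translate([828, 94, 79]) cube([96, 17, 1547]);
translate([994, 94, 79]) cube([96, 17, 1547]);
translate([1160, 94, 79]) cube([96, 17, 1547]);
translate([1326, 94, 79]) cube([96, 17, 1547]);
translate([1492, 94, 79]) cube([96, 17, 1547]);
translate([1658, 94, 79]) cube([96, 17, 1547]);
translate([1824, 94, 79]) cube([96, 17, 1547]);


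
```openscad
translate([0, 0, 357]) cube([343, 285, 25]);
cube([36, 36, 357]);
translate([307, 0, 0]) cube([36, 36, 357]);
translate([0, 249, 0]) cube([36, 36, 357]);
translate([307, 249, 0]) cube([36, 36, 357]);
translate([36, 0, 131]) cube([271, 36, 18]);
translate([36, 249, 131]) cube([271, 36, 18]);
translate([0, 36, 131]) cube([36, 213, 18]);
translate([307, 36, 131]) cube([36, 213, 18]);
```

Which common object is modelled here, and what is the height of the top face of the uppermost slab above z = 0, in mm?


A stool. The seat height is 382 mm.

A 343×285×25 slab at z = 357 on four corner posts — a stool. The seat top is 357 + 25 = 382 mm.


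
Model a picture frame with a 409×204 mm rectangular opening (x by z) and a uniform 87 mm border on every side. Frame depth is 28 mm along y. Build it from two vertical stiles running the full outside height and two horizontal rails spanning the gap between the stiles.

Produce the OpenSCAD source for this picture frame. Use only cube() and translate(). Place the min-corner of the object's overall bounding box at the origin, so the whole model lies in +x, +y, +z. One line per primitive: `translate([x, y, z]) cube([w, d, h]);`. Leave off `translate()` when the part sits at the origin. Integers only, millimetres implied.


cube([87, 28, 378]);
translate([496, 0, 0]) cube([87, 28, 378]);
translate([87, 0, 0]) cube([409, 28, 87]);
translate([87, 0, 291]) cube([409, 28, 87]);


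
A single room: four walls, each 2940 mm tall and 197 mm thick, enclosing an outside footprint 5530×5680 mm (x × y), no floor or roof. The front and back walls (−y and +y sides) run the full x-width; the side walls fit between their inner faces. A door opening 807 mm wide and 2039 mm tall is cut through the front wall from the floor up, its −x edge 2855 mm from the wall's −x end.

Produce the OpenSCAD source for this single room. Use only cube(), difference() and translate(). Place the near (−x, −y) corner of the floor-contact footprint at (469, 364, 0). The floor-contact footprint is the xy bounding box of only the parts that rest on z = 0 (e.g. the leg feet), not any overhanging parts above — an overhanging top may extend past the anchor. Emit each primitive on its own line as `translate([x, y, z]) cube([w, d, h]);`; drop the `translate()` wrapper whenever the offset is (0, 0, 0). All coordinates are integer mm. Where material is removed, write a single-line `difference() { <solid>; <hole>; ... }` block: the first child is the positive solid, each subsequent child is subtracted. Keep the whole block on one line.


difference() { translate([469, 364, 0]) cube([5530, 197, 2940]); translate([3324, 364, 0]) cube([807, 197, 2039]); }
translate([469, 5847, 0]) cube([5530, 197, 2940]);
translate([469, 561, 0]) cube([197, 5286, 2940]);
translate([5802, 561, 0]) cube([197, 5286, 2940]);


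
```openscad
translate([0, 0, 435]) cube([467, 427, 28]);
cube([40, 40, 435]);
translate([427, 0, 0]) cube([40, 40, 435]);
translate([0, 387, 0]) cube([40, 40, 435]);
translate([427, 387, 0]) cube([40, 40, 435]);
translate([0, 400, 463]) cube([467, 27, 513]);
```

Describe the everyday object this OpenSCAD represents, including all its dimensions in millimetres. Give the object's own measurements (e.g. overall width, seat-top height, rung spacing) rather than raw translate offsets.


A chair. The seat is a 467×427×28 mm slab with its top at z = 463 mm, on four 40×40 mm corner legs (flush with the seat edges, standing on z = 0). A flat backrest 27 mm thick, 513 mm tall, spans the full seat width and rises from the seat top along its +y edge, rear face flush with the rear of the seat.


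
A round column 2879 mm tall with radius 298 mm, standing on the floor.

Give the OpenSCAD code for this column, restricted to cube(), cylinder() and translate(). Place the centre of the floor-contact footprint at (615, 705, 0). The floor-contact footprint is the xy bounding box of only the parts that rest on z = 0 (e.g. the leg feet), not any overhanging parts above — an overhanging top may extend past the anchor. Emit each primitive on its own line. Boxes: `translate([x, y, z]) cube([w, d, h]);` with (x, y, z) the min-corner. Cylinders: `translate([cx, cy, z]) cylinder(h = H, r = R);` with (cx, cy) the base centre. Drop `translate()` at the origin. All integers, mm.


translate([615, 705, 0]) cylinder(h = 2879, r = 298);


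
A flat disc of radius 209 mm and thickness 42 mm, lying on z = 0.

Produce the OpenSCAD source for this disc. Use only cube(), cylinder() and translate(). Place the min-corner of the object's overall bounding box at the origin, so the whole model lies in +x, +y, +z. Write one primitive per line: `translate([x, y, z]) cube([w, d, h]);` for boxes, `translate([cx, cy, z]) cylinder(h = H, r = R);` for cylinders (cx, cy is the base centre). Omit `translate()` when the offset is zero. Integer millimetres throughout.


translate([209, 209, 0]) cylinder(h = 42, r = 209);


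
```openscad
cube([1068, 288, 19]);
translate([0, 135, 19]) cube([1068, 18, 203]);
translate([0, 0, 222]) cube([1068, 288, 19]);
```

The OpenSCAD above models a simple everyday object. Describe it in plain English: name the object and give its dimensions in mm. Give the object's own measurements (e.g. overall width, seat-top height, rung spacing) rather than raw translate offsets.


An I-beam lying along x, 1068 mm long. Overall section height 241 mm. Two flanges 288 mm wide (y) and 19 mm thick, one on the floor and one at the top; a web 18 mm thick runs between them, centred on the flange width.


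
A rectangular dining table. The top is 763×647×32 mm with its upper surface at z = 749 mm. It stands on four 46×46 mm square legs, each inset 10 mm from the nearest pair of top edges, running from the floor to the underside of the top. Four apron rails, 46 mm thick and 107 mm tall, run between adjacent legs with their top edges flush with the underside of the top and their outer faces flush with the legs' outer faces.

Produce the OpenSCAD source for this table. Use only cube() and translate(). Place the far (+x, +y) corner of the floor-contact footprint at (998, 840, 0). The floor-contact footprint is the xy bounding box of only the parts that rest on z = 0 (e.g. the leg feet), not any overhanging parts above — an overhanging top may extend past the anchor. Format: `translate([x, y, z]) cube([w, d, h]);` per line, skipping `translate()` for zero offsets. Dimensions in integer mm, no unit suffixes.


// leg_h = 749 - 32 = 717
// apron z = 717 - 107 = 610
translate([245, 203, 717]) cube([763, 647, 32]);
translate([255, 213, 0]) cube([46, 46, 717]);
translate([952, 213, 0]) cube([46, 46, 717]);
translate([255, 794, 0]) cube([46, 46, 717]);
translate([952, 794, 0]) cube([46, 46, 717]);
translate([301, 213, 610]) cube([651, 46, 107]);
translate([301, 794, 610]) cube([651, 46, 107]);
translate([255, 259, 610]) cube([46, 535, 107]);
translate([952, 259, 610]) cube([46, 535, 107]);


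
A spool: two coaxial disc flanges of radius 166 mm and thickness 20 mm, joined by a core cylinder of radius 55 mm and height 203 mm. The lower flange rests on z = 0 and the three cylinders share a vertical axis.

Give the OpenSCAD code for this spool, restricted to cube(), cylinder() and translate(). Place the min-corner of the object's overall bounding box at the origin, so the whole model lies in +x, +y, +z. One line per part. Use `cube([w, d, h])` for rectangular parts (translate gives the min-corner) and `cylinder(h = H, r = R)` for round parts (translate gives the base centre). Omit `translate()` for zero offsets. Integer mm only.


translate([166, 166, 0]) cylinder(h = 20, r = 166);
translate([166, 166, 20]) cylinder(h = 203, r = 55);
translate([166, 166, 223]) cylinder(h = 20, r = 166);


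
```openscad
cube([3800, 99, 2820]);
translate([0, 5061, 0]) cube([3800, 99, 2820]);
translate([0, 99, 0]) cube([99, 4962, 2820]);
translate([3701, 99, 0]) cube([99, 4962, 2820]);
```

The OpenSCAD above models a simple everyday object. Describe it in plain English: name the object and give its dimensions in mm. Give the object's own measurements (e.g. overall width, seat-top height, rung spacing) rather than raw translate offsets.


The wall frame of a small rectangular building: four walls, each 2820 mm tall and 99 mm thick, enclosing a footprint 3800 mm (x) by 5160 mm (y) outside-to-outside, with no floor or roof. The front and back walls (the −y and +y sides) span the full width; the two side walls fit between them.


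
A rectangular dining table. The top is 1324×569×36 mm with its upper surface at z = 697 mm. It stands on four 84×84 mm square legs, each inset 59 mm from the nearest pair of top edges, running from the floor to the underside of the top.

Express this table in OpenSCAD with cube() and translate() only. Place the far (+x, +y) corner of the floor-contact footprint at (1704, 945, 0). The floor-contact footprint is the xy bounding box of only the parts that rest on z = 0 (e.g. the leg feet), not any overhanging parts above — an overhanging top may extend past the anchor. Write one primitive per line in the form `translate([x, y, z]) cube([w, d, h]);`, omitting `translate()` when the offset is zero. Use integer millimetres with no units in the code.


translate([439, 435, 661]) cube([1324, 569, 36]);
translate([498, 494, 0]) cube([84, 84, 661]);
translate([1620, 494, 0]) cube([84, 84, 661]);
translate([498, 861, 0]) cube([84, 84, 661]);
translate([1620, 861, 0]) cube([84, 84, 661]);


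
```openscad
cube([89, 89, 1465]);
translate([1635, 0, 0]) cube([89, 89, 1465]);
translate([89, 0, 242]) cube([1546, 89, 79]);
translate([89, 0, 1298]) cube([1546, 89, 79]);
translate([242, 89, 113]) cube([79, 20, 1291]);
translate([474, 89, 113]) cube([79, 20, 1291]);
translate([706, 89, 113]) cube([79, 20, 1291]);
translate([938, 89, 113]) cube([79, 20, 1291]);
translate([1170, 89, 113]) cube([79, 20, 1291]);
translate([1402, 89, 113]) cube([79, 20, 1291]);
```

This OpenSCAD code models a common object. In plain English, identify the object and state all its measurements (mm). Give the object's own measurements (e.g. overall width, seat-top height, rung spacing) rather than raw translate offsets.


A fence section. Two 89×89 mm posts, 1465 mm tall, stand on the floor with a clear span of 1546 mm between their inner faces. Two horizontal rails of 89×79 mm section span the gap between the posts with their undersides at z = 242 mm and z = 1298 mm, flush with the posts' −y face. 6 pickets, each 79 mm wide, 20 mm thick and 1291 mm tall, are fixed to the +y face of the rails with their bottoms at z = 113 mm, spaced across the span with a 153 mm gap after the −x post and between neighbouring pickets, with 154 mm left before the +x post.


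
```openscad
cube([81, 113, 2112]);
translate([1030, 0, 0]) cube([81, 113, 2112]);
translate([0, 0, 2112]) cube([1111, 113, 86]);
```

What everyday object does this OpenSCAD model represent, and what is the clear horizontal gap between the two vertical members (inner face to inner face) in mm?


A door frame. The clear opening width is 949 mm.

Two 2112 mm tall posts with a header on top — a door frame. The left jamb is 81 mm wide at x = 0; the right jamb starts at x = 1030. The clear opening is 1030 − 81 = 949 mm.


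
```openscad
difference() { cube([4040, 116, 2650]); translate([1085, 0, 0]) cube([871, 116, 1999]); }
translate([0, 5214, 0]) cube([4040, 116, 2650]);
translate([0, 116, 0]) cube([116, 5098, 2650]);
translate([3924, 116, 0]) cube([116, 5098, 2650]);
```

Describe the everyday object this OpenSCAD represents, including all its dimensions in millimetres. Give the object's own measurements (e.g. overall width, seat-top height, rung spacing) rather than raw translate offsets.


A single room: four walls, each 2650 mm tall and 116 mm thick, enclosing an outside footprint 4040×5330 mm (x × y), no floor or roof. The front and back walls (−y and +y sides) run the full x-width; the side walls fit between their inner faces. A door opening 871 mm wide and 1999 mm tall is cut through the front wall from the floor up, its −x edge 1085 mm from the wall's −x end.


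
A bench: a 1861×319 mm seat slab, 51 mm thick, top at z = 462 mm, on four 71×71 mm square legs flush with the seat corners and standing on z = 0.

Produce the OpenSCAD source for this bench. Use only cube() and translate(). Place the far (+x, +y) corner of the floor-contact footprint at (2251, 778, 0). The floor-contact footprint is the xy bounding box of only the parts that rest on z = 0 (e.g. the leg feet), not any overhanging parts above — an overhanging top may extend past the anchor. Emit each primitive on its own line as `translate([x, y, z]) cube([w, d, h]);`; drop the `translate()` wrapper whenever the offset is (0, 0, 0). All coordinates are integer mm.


translate([390, 459, 411]) cube([1861, 319, 51]);
translate([390, 459, 0]) cube([71, 71, 411]);
translate([390, 707, 0]) cube([71, 71, 411]);
translate([2180, 459, 0]) cube([71, 71, 411]);
translate([2180, 707, 0]) cube([71, 71, 411]);


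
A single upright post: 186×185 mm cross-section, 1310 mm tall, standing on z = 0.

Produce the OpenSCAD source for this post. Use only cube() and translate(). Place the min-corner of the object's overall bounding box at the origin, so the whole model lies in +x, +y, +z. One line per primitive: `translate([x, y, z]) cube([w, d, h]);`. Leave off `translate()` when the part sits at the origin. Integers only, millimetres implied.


cube([186, 185, 1310]);


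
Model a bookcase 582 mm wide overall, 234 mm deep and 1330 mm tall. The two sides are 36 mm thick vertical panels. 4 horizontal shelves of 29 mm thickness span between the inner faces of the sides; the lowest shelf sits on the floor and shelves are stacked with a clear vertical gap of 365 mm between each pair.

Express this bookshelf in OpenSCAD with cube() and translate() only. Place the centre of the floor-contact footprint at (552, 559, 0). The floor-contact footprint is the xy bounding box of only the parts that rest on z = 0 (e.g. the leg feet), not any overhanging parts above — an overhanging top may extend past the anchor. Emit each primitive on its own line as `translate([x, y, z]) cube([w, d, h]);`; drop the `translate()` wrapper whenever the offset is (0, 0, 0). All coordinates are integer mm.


translate([261, 442, 0]) cube([36, 234, 1330]);
translate([807, 442, 0]) cube([36, 234, 1330]);
translate([297, 442, 0]) cube([510, 234, 29]);
translate([297, 442, 394]) cube([510, 234, 29]);
translate([297, 442, 788]) cube([510, 234, 29]);
translate([297, 442, 1182]) cube([510, 234, 29]);


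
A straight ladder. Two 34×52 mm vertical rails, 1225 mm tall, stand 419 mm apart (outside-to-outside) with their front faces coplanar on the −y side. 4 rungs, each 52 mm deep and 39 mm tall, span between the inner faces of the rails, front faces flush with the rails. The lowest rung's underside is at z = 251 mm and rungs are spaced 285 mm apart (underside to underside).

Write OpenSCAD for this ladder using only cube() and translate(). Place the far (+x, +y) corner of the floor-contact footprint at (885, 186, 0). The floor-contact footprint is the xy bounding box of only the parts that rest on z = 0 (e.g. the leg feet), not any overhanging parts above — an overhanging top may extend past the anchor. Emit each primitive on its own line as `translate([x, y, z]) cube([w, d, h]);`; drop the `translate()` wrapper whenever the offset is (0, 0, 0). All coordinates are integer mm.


translate([466, 134, 0]) cube([34, 52, 1225]);
translate([851, 134, 0]) cube([34, 52, 1225]);
translate([500, 134, 251]) cube([351, 52, 39]);
translate([500, 134, 536]) cube([351, 52, 39]);
translate([500, 134, 821]) cube([351, 52, 39]);
translate([500, 134, 1106]) cube([351, 52, 39]);


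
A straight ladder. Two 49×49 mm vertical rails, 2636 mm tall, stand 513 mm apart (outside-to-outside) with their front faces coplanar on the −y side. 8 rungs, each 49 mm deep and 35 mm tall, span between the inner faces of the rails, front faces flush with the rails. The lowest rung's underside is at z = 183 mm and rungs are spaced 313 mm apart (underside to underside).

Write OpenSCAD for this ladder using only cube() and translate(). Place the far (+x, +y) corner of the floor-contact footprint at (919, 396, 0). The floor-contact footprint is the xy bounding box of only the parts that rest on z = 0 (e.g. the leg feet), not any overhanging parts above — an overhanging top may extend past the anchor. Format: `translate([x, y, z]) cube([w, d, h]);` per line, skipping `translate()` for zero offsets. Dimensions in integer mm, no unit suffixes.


translate([406, 347, 0]) cube([49, 49, 2636]);
translate([870, 347, 0]) cube([49, 49, 2636]);
translate([455, 347, 183]) cube([415, 49, 35]);
translate([455, 347, 496]) cube([415, 49, 35]);
translate([455, 347, 809]) cube([415, 49, 35]);
translate([455, 347, 1122]) cube([415, 49, 35]);
translate([455, 347, 1435]) cube([415, 49, 35]);
translate([455, 347, 1748]) cube([415, 49, 35]);
translate([455, 347, 2061]) cube([415, 49, 35]);
translate([455, 347, 2374]) cube([415, 49, 35]);


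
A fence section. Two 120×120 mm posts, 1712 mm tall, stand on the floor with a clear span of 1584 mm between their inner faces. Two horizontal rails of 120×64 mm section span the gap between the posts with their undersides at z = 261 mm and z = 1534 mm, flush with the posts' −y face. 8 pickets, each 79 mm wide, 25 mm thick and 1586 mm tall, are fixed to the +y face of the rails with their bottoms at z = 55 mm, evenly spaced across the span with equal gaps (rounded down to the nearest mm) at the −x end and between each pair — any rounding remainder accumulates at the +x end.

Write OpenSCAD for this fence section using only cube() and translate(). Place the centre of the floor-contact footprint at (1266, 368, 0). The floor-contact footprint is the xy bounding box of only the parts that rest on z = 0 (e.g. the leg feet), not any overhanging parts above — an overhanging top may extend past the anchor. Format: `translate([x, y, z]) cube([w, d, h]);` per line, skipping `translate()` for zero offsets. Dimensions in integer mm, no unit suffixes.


translate([354, 308, 0]) cube([120, 120, 1712]);
translate([2058, 308, 0]) cube([120, 120, 1712]);
translate([474, 308, 261]) cube([1584, 120, 64]);
translate([474, 308, 1534]) cube([1584, 120, 64]);
translate([579, 428, 55]) cube([79, 25, 1586]);
translate([763, 428, 55]) cube([79, 25, 1586]);
translate([947, 428, 55]) cube([79, 25, 1586]);
translate([1131, 428, 55]) cube([79, 25, 1586]);
translate([1315, 428, 55]) cube([79, 25, 1586]);
translate([1499, 428, 55]) cube([79, 25, 1586]);
translate([1683, 428, 55]) cube([79, 25, 1586]);
translate([1867, 428, 55]) cube([79, 25, 1586]);


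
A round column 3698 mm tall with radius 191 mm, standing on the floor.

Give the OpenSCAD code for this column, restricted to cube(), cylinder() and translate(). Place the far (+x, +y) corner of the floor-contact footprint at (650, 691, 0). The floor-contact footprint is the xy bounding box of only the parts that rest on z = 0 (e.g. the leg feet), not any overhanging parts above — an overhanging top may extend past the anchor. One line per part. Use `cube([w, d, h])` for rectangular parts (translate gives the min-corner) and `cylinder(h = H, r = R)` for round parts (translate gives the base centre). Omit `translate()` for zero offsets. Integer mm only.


translate([459, 500, 0]) cylinder(h = 3698, r = 191);


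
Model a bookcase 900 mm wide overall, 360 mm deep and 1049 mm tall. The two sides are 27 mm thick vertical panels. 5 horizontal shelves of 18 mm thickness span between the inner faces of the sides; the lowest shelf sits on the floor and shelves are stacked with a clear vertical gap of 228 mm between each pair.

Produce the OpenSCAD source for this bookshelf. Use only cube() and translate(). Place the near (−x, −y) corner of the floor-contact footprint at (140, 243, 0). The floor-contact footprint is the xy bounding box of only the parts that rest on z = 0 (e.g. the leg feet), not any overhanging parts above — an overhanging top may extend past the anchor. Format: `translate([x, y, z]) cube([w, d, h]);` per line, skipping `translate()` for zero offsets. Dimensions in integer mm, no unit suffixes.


translate([140, 243, 0]) cube([27, 360, 1049]);
translate([1013, 243, 0]) cube([27, 360, 1049]);
translate([167, 243, 0]) cube([846, 360, 18]);
translate([167, 243, 246]) cube([846, 360, 18]);
translate([167, 243, 492]) cube([846, 360, 18]);
translate([167, 243, 738]) cube([846, 360, 18]);
translate([167, 243, 984]) cube([846, 360, 18]);


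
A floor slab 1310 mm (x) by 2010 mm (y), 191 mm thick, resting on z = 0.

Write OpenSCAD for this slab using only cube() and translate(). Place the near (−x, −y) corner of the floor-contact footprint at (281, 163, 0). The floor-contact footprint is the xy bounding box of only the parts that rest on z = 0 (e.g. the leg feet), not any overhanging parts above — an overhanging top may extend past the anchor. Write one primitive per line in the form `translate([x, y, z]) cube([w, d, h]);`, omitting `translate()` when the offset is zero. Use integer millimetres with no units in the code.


translate([281, 163, 0]) cube([1310, 2010, 191]);


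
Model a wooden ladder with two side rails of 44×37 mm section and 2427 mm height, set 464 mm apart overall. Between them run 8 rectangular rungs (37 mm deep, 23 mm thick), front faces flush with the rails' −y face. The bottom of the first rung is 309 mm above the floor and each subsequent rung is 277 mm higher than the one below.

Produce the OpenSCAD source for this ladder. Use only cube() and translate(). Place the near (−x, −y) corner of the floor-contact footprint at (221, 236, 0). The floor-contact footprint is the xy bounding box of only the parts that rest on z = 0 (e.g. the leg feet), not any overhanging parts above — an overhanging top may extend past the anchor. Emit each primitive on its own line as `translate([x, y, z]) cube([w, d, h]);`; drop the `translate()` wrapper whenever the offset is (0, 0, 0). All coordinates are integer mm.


translate([221, 236, 0]) cube([44, 37, 2427]);
translate([641, 236, 0]) cube([44, 37, 2427]);
translate([265, 236, 309]) cube([376, 37, 23]);
translate([265, 236, 586]) cube([376, 37, 23]);
translate([265, 236, 863]) cube([376, 37, 23]);
translate([265, 236, 1140]) cube([376, 37, 23]);
translate([265, 236, 1417]) cube([376, 37, 23]);
translate([265, 236, 1694]) cube([376, 37, 23]);
translate([265, 236, 1971]) cube([376, 37, 23]);
translate([265, 236, 2248]) cube([376, 37, 23]);


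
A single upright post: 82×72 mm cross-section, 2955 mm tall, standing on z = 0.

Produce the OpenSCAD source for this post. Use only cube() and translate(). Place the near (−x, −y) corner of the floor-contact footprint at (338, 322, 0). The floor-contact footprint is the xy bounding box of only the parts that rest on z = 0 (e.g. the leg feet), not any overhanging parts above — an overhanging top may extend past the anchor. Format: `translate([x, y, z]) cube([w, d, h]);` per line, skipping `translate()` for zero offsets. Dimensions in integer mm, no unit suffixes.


translate([338, 322, 0]) cube([82, 72, 2955]);


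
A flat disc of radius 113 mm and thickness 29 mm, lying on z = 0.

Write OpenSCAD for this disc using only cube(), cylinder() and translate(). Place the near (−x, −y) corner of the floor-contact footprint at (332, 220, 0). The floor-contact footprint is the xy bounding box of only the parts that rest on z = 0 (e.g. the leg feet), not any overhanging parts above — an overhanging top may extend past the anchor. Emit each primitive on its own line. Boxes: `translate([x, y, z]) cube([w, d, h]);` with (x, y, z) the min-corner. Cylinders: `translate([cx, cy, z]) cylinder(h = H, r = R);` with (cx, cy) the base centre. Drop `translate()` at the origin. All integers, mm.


translate([445, 333, 0]) cylinder(h = 29, r = 113);


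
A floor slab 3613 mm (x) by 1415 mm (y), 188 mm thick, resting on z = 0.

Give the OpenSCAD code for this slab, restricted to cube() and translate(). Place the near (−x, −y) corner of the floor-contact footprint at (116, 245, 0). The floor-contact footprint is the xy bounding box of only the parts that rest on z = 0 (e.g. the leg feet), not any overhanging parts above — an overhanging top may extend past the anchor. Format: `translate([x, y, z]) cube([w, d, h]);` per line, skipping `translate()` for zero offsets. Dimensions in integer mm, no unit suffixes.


translate([116, 245, 0]) cube([3613, 1415, 188]);


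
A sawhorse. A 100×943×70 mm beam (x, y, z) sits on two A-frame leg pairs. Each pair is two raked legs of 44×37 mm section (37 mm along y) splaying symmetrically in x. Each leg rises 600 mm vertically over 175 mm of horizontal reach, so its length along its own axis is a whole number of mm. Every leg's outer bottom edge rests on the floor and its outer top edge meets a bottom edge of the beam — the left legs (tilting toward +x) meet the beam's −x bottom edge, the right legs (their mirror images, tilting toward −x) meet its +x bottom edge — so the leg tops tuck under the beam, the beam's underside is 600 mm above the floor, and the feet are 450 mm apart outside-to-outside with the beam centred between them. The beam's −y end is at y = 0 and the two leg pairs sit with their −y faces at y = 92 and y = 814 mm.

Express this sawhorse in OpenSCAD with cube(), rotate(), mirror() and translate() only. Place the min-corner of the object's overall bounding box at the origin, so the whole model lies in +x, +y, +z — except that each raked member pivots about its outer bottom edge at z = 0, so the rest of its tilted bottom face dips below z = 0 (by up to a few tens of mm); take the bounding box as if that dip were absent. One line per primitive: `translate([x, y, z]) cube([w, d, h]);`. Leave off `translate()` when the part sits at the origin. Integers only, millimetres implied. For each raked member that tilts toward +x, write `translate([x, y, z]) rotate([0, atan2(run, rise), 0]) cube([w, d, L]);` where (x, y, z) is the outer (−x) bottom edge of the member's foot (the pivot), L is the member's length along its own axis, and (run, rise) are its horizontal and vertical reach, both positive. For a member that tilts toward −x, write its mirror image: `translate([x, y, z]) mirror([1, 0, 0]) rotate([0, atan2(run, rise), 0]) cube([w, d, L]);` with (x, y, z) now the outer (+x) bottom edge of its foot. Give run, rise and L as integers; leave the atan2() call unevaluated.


translate([175, 0, 600]) cube([100, 943, 70]);
translate([0, 92, 0]) rotate([0, atan2(175, 600), 0]) cube([44, 37, 625]);
translate([450, 92, 0]) mirror([1, 0, 0]) rotate([0, atan2(175, 600), 0]) cube([44, 37, 625]);
translate([0, 814, 0]) rotate([0, atan2(175, 600), 0]) cube([44, 37, 625]);
translate([450, 814, 0]) mirror([1, 0, 0]) rotate([0, atan2(175, 600), 0]) cube([44, 37, 625]);


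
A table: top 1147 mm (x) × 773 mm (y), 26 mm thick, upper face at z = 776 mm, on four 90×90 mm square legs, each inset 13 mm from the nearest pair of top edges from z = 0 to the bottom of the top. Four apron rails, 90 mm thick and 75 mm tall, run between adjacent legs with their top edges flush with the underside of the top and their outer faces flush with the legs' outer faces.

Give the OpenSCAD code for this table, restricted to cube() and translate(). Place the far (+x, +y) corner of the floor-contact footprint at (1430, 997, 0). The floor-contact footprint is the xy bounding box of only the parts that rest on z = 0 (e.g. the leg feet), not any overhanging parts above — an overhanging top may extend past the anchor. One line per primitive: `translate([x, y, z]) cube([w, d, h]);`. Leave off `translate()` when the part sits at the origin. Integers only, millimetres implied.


// leg_h = 776 - 26 = 750
// apron z = 750 - 75 = 675
translate([296, 237, 750]) cube([1147, 773, 26]);
translate([309, 250, 0]) cube([90, 90, 750]);
translate([1340, 250, 0]) cube([90, 90, 750]);
translate([309, 907, 0]) cube([90, 90, 750]);
translate([1340, 907, 0]) cube([90, 90, 750]);
translate([399, 250, 675]) cube([941, 90, 75]);
translate([399, 907, 675]) cube([941, 90, 75]);
translate([309, 340, 675]) cube([90, 567, 75]);
translate([1340, 340, 675]) cube([90, 567, 75]);


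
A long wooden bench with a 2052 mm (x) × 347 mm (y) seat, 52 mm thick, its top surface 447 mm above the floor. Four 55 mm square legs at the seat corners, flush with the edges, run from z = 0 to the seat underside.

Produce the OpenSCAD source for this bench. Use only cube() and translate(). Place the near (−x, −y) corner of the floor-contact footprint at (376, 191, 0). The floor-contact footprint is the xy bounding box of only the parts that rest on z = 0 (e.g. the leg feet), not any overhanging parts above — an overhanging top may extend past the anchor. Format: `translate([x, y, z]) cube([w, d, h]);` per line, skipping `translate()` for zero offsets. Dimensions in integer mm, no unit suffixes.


// leg_h = 447 − 52 = 395
translate([376, 191, 395]) cube([2052, 347, 52]);
translate([376, 191, 0]) cube([55, 55, 395]);
translate([376, 483, 0]) cube([55, 55, 395]);
translate([2373, 191, 0]) cube([55, 55, 395]);
translate([2373, 483, 0]) cube([55, 55, 395]);


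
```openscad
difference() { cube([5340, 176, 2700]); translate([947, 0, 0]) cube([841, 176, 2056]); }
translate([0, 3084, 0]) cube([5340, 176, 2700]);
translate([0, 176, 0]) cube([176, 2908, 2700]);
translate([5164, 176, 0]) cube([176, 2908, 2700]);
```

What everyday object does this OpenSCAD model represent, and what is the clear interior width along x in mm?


A single room. The interior width is 4988 mm.

Four walls enclosing a rectangle with a door in the front wall — a room. Outside width 5340 minus two 176 mm walls gives 4988 mm.


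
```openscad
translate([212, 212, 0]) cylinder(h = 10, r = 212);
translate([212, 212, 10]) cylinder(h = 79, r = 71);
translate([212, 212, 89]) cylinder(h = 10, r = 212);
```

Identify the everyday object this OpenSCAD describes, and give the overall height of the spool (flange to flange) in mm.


A spool. The overall height is 99 mm.

Three coaxial cylinders, large–small–large — a spool. Two 10 mm flanges and a 79 mm core give 10 + 79 + 10 = 99 mm.


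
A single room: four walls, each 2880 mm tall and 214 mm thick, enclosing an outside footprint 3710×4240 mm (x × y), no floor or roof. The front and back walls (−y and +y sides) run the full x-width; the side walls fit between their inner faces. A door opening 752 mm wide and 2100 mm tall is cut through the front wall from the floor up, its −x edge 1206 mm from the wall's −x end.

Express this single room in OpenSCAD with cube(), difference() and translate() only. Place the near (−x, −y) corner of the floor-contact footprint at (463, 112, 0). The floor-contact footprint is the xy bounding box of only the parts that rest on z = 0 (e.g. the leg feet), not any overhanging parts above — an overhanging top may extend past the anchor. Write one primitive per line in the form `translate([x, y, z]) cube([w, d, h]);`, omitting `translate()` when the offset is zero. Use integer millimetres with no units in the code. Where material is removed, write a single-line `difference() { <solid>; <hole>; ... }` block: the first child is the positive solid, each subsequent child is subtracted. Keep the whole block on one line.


difference() { translate([463, 112, 0]) cube([3710, 214, 2880]); translate([1669, 112, 0]) cube([752, 214, 2100]); }
translate([463, 4138, 0]) cube([3710, 214, 2880]);
translate([463, 326, 0]) cube([214, 3812, 2880]);
translate([3959, 326, 0]) cube([214, 3812, 2880]);


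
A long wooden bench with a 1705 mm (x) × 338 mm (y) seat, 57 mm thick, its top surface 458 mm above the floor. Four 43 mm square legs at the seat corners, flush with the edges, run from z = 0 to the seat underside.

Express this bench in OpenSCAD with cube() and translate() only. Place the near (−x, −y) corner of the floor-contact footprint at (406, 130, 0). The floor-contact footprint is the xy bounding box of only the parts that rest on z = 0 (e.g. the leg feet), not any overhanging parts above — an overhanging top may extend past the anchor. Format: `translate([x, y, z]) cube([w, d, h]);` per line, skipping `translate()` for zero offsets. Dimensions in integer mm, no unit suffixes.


// leg_h = 458 − 57 = 401
translate([406, 130, 401]) cube([1705, 338, 57]);
translate([406, 130, 0]) cube([43, 43, 401]);
translate([406, 425, 0]) cube([43, 43, 401]);
translate([2068, 130, 0]) cube([43, 43, 401]);
translate([2068, 425, 0]) cube([43, 43, 401]);


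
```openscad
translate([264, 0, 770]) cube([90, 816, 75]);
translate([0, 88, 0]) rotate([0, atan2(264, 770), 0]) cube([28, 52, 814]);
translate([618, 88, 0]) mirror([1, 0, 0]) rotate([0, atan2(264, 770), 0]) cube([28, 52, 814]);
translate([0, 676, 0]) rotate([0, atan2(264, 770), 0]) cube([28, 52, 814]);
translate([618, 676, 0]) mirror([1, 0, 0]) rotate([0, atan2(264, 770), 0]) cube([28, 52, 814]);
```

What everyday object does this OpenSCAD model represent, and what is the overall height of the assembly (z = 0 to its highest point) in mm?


A sawhorse. The overall height is 845 mm.

A beam across two mirrored pairs of raked legs — a sawhorse. The beam's underside is at z = 770 (matching the legs' vertical rise in atan2(264, 770)) and the beam is 75 mm tall, so its top is at 770 + 75 = 845 mm. The raked legs top out at the beam's underside, so that is the highest point.


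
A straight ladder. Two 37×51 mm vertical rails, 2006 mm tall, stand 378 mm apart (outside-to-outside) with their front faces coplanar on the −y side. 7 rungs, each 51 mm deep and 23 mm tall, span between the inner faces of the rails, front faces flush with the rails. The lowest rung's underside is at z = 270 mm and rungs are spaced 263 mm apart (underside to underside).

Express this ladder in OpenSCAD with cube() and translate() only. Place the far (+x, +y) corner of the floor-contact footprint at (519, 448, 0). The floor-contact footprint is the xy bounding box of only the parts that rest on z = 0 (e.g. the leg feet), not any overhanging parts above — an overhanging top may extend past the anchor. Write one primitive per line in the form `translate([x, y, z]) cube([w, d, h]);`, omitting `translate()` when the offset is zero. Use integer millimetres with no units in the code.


translate([141, 397, 0]) cube([37, 51, 2006]);
translate([482, 397, 0]) cube([37, 51, 2006]);
translate([178, 397, 270]) cube([304, 51, 23]);
translate([178, 397, 533]) cube([304, 51, 23]);
translate([178, 397, 796]) cube([304, 51, 23]);
translate([178, 397, 1059]) cube([304, 51, 23]);
translate([178, 397, 1322]) cube([304, 51, 23]);
translate([178, 397, 1585]) cube([304, 51, 23]);
translate([178, 397, 1848]) cube([304, 51, 23]);


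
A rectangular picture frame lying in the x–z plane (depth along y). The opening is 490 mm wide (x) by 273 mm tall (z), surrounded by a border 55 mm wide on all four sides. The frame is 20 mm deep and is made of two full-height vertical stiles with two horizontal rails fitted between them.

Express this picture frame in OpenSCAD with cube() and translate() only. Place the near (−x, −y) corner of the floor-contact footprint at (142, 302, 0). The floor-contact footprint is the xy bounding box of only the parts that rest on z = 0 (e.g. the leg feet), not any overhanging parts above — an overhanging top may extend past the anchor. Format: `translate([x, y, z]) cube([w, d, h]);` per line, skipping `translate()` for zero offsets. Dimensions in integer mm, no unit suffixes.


translate([142, 302, 0]) cube([55, 20, 383]);
translate([687, 302, 0]) cube([55, 20, 383]);
translate([197, 302, 0]) cube([490, 20, 55]);
translate([197, 302, 328]) cube([490, 20, 55]);
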